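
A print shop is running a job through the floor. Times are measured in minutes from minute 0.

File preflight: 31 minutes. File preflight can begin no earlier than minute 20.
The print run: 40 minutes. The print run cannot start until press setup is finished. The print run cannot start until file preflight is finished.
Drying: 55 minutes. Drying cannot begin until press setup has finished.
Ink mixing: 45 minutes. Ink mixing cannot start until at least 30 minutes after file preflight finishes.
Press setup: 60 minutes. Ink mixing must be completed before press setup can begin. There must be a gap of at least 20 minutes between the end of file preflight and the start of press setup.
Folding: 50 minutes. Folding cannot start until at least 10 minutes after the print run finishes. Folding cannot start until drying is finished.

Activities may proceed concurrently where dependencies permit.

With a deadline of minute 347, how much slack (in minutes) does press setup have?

56

File preflight waits on its own release at minute 20, so it starts at minute 20 and finishes at 20 + 31 = minute 51.
Ink mixing cannot begin until file preflight (finishes minute 51, plus 30-minute gap → minute 81). It runs from minute 81 to 81 + 45 = minute 126.
For press setup: ink mixing (finishes minute 126); file preflight (finishes minute 51, plus 20-minute gap → minute 71). Taking the maximum gives a start of minute 126, and it finishes at 126 + 60 = minute 186.

Working backward from the deadline:
Folding must finish by minute 347; it takes 50 minutes, so it must start by 347 − 50 = minute 297.
The print run feeds into folding (must start by minute 297, minus 10-minute gap → minute 287); so the print run must finish by minute 287 and therefore start by minute 247.
Drying must finish before folding (must start by minute 297). With a 55-minute duration, drying must start by 297 − 55 = minute 242.
Press setup has several dependents: the print run (must start by minute 247); drying (must start by minute 242). The earliest of those limits is minute 242, so press setup must start by 242 − 60 = minute 182.
So press setup can start as early as minute 126 and as late as minute 182, giving 182 − 126 = 56 minutes of slack.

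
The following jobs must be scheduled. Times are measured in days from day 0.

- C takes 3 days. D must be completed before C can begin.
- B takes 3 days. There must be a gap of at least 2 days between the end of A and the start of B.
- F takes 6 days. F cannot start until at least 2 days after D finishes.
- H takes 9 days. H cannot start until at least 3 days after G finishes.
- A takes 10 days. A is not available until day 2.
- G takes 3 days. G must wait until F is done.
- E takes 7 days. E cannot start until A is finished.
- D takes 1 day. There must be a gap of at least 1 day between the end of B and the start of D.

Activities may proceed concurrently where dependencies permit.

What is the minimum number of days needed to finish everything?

42

A cannot begin until its own release at day 2. It runs from day 2 to 2 + 10 = day 12.
E cannot begin until A (finishes day 12). It runs from day 12 to 12 + 7 = day 19.
After A (finishes day 12, plus 2-day gap → day 14), B can start at day 14 and finishes at day 17.
After B (finishes day 17, plus 1-day gap → day 18), D can start at day 18 and finishes at day 19.
F cannot begin until D (finishes day 19, plus 2-day gap → day 21). It runs from day 21 to 21 + 6 = day 27.
After F (finishes day 27), G can start at day 27 and finishes at day 30.
H cannot begin until G (finishes day 30, plus 3-day gap → day 33). It runs from day 33 to 33 + 9 = day 42.
C cannot begin until D (finishes day 19). It runs from day 19 to 19 + 3 = day 22.
All tasks are finished once the last one completes. Finish times: A at 12, B at 17, C at 22, D at 19, E at 19, F at 27, G at 30, H at 42. The latest is day 42.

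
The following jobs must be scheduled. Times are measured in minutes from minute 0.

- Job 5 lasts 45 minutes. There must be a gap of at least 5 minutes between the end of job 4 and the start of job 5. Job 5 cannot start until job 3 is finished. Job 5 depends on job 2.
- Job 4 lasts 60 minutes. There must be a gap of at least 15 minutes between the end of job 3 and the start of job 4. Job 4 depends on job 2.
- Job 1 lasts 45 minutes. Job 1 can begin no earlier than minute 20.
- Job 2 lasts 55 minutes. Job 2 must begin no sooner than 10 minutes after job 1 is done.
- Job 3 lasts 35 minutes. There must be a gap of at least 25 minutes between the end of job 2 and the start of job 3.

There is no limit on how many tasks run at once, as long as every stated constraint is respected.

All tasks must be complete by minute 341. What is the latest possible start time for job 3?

181

Job 5 has no dependents, so it just needs to finish by minute 341. Starting by 341 − 45 = minute 296 achieves that.
Job 4 has to be done before job 5 (must start by minute 296, minus 5-minute gap → minute 291). That means finishing by minute 291, i.e. starting by 291 − 60 = minute 231.
Job 3 must finish in time for job 4 (must start by minute 231, minus 15-minute gap → minute 216); job 5 (must start by minute 296). The tightest is minute 216, so job 3 must start by 216 − 35 = minute 181.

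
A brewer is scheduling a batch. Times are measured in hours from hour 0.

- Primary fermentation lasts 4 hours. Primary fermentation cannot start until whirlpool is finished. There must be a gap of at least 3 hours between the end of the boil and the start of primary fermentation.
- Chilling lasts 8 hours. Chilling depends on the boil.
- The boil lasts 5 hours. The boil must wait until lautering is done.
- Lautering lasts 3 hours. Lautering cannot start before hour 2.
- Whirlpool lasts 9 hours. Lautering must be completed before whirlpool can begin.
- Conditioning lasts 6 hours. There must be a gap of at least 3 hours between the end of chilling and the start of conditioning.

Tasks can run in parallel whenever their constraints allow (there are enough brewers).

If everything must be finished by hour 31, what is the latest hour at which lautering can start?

6

Conditioning must finish by hour 31; it takes 6 hours, so it must start by 31 − 6 = hour 25.
Since conditioning (must start by hour 25, minus 3-hour gap → hour 22) depends on it, chilling must finish by hour 22. Backing off its 8-hour duration gives a latest start of hour 14.
To finish by hour 31, primary fermentation (duration 4) must start no later than hour 27.
The boil feeds chilling (must start by hour 14); primary fermentation (must start by hour 27, minus 3-hour gap → hour 24). Taking the minimum, the boil must finish by hour 14 and start by 14 − 5 = hour 9.
Whirlpool has to be done before primary fermentation (must start by hour 27). That means finishing by hour 27, i.e. starting by 27 − 9 = hour 18.
Lautering must finish in time for the boil (must start by hour 9); whirlpool (must start by hour 18). The tightest is hour 9, so lautering must start by 9 − 3 = hour 6.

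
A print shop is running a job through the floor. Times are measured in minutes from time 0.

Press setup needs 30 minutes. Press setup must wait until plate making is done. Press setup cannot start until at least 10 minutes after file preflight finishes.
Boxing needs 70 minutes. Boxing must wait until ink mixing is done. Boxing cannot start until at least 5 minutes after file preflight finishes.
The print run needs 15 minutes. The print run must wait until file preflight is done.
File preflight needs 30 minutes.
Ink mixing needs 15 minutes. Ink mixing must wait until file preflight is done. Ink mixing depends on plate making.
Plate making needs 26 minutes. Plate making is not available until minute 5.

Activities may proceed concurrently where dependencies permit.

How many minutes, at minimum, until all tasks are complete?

116

Plate making cannot begin until its own release at minute 5. It runs from minute 5 to 5 + 26 = minute 31.
Nothing blocks file preflight, so it runs from minute 0 to minute 30.
The print run cannot begin until file preflight (finishes minute 30). It runs from minute 30 to 30 + 15 = minute 45.
For press setup: plate making (finishes minute 31); file preflight (finishes minute 30, plus 10-minute gap → minute 40). Taking the maximum gives a start of minute 40, and it finishes at 40 + 30 = minute 70.
Ink mixing cannot start until file preflight (finishes minute 30); plate making (finishes minute 31). The controlling bound is minute 31, so ink mixing finishes at 31 + 15 = minute 46.
Boxing needs all of ink mixing (finishes minute 46); file preflight (finishes minute 30, plus 5-minute gap → minute 35). That puts its earliest start at minute 46; it finishes at 46 + 70 = minute 116.
All tasks are finished once the last one completes. Finish times: File preflight at 30, Plate making at 31, Ink mixing at 46, Press setup at 70, The print run at 45, Boxing at 116. The latest is minute 116.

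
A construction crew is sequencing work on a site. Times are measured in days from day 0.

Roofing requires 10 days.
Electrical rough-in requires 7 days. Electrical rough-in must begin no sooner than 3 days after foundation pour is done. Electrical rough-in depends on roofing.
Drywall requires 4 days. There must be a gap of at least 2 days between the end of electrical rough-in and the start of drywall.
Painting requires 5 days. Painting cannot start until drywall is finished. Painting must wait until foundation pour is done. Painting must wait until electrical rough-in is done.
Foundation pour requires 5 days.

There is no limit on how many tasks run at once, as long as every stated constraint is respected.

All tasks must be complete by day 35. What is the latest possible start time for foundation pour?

Painting has no dependents, so it just needs to finish by day 35. Starting by 35 − 5 = day 30 achieves that.
Drywall has to be done before painting (must start by day 30). That means finishing by day 30, i.e. starting by 30 − 4 = day 26.
Electrical rough-in feeds drywall (must start by day 26, minus 2-day gap → day 24); painting (must start by day 30). Taking the minimum, electrical rough-in must finish by day 24 and start by 24 − 7 = day 17.
For foundation pour: electrical rough-in (must start by day 17, minus 3-day gap → day 14); painting (must start by day 30). The most restrictive is day 14; with a 5-day duration, foundation pour must start by day 9.

9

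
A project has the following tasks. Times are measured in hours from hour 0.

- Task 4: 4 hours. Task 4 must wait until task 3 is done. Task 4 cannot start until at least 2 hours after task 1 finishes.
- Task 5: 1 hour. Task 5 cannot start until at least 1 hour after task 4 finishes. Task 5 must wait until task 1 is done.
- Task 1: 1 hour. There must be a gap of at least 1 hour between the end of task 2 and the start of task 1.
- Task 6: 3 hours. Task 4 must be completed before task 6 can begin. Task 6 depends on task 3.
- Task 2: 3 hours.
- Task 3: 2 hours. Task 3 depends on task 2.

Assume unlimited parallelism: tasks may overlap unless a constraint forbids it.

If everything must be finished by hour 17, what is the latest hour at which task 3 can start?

To finish by hour 17, task 5 (duration 1) must start no later than hour 16.
Task 6 has no dependents, so it just needs to finish by hour 17. Starting by 17 − 3 = hour 14 achieves that.
Task 4 feeds task 5 (must start by hour 16, minus 1-hour gap → hour 15); task 6 (must start by hour 14). Taking the minimum, task 4 must finish by hour 14 and start by 14 − 4 = hour 10.
Task 3 has several dependents: task 4 (must start by hour 10); task 6 (must start by hour 14). The earliest of those limits is hour 10, so task 3 must start by 10 − 2 = hour 8.

8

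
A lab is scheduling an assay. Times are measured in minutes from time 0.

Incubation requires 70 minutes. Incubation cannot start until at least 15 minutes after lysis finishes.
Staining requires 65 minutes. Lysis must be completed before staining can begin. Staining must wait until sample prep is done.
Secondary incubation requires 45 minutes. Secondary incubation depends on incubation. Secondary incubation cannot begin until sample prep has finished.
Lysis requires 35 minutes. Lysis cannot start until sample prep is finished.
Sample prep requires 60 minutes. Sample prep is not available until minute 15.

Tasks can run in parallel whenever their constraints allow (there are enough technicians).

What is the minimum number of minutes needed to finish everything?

240

Sample prep waits on its own release at minute 15, so it starts at minute 15 and finishes at 15 + 60 = minute 75.
Lysis cannot begin until sample prep (finishes minute 75). It runs from minute 75 to 75 + 35 = minute 110.
Staining needs all of lysis (finishes minute 110); sample prep (finishes minute 75). That puts its earliest start at minute 110; it finishes at 110 + 65 = minute 175.
Incubation waits on lysis (finishes minute 110, plus 15-minute gap → minute 125), so it starts at minute 125 and finishes at 125 + 70 = minute 195.
Secondary incubation needs all of incubation (finishes minute 195); sample prep (finishes minute 75). That puts its earliest start at minute 195; it finishes at 195 + 45 = minute 240.
All tasks are finished once the last one completes. Finish times: Sample prep at 75, Lysis at 110, Incubation at 195, Staining at 175, Secondary incubation at 240. The latest is minute 240.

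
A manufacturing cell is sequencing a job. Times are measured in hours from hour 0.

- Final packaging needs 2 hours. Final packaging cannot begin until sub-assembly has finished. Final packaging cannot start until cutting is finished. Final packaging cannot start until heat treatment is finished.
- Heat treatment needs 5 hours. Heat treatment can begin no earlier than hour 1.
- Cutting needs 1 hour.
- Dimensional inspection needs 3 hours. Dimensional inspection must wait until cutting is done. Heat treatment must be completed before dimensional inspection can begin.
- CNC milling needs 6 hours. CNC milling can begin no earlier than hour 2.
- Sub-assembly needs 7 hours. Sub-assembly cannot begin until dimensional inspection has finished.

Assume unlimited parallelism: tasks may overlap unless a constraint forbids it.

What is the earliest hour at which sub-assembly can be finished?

16

Heat treatment cannot begin until its own release at hour 1. It runs from hour 1 to 1 + 5 = hour 6.
Cutting has no prerequisites, so it starts at hour 0 and finishes at hour 1.
Dimensional inspection has to wait for cutting (finishes hour 1); heat treatment (finishes hour 6). The latest of these is hour 6, so dimensional inspection runs hour 6 to 6 + 3 = hour 9.
Sub-assembly cannot begin until dimensional inspection (finishes hour 9). It runs from hour 9 to 9 + 7 = hour 16.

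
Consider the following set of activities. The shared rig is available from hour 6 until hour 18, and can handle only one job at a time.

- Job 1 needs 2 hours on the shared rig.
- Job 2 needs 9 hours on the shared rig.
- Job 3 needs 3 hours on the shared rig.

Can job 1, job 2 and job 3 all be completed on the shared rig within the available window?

The shared rig window is 18 − 6 = 12 hours.
Running back to back, the jobs need 2 + 9 + 3 = 14 hours on the shared rig.
Since 14 > 12, they cannot all fit.

No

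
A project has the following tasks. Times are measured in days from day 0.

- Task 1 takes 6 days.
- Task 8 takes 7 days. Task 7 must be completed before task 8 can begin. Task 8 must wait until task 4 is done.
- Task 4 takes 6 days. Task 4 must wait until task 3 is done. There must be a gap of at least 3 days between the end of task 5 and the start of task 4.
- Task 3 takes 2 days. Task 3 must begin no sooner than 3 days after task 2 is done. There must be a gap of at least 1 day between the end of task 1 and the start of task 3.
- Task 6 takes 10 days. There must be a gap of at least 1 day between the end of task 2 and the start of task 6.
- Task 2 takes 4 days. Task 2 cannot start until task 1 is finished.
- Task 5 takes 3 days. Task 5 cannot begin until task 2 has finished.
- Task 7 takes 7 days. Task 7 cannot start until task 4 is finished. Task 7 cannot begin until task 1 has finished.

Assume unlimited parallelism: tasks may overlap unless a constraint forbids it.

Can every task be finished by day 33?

No

Task 1 can start immediately at day 0; it finishes at day 6.
Task 2 waits on task 1 (finishes day 6), so it starts at day 6 and finishes at 6 + 4 = day 10.
Task 6 waits on task 2 (finishes day 10, plus 1-day gap → day 11), so it starts at day 11 and finishes at 11 + 10 = day 21.
Task 5 cannot begin until task 2 (finishes day 10). It runs from day 10 to 10 + 3 = day 13.
Task 3 cannot start until task 2 (finishes day 10, plus 3-day gap → day 13); task 1 (finishes day 6, plus 1-day gap → day 7). The controlling bound is day 13, so task 3 finishes at 13 + 2 = day 15.
Task 4 cannot start until task 3 (finishes day 15); task 5 (finishes day 13, plus 3-day gap → day 16). The controlling bound is day 16, so task 4 finishes at 16 + 6 = day 22.
For task 7: task 4 (finishes day 22); task 1 (finishes day 6). Taking the maximum gives a start of day 22, and it finishes at 22 + 7 = day 29.
Task 8 needs all of task 7 (finishes day 29); task 4 (finishes day 22). That puts its earliest start at day 29; it finishes at 29 + 7 = day 36.
The earliest everything can be done is day 36, which is after the deadline of 33, so it is not possible.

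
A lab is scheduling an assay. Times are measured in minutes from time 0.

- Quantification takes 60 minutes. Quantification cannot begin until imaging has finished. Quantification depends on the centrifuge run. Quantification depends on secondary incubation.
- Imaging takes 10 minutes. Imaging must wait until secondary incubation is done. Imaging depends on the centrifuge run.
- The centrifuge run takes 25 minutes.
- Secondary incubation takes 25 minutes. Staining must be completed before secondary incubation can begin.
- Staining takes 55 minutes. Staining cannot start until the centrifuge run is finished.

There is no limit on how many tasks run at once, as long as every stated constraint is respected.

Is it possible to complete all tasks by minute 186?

The centrifuge run can start immediately at minute 0; it finishes at minute 25.
Staining waits on the centrifuge run (finishes minute 25), so it starts at minute 25 and finishes at 25 + 55 = minute 80.
After staining (finishes minute 80), secondary incubation can start at minute 80 and finishes at minute 105.
Imaging has to wait for secondary incubation (finishes minute 105); the centrifuge run (finishes minute 25). The latest of these is minute 105, so imaging runs minute 105 to 105 + 10 = minute 115.
Quantification needs all of imaging (finishes minute 115); the centrifuge run (finishes minute 25); secondary incubation (finishes minute 105). That puts its earliest start at minute 115; it finishes at 115 + 60 = minute 175.
Every task is finished by minute 175, which is no later than the deadline of 186, so the schedule is feasible.

Yes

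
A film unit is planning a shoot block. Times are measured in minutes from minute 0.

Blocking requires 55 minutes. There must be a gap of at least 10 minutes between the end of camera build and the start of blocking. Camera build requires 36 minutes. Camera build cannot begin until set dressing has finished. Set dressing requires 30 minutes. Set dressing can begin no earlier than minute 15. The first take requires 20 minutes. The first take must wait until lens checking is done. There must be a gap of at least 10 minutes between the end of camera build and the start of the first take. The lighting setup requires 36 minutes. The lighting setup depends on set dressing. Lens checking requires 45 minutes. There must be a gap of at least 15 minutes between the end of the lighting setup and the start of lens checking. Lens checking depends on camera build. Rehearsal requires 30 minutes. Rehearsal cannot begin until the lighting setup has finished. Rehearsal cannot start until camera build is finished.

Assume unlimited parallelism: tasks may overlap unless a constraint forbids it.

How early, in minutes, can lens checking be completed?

141

Set dressing waits on its own release at minute 15, so it starts at minute 15 and finishes at 15 + 30 = minute 45.
After set dressing (finishes minute 45), camera build can start at minute 45 and finishes at minute 81.
After set dressing (finishes minute 45), the lighting setup can start at minute 45 and finishes at minute 81.
For lens checking: the lighting setup (finishes minute 81, plus 15-minute gap → minute 96); camera build (finishes minute 81). Taking the maximum gives a start of minute 96, and it finishes at 96 + 45 = minute 141.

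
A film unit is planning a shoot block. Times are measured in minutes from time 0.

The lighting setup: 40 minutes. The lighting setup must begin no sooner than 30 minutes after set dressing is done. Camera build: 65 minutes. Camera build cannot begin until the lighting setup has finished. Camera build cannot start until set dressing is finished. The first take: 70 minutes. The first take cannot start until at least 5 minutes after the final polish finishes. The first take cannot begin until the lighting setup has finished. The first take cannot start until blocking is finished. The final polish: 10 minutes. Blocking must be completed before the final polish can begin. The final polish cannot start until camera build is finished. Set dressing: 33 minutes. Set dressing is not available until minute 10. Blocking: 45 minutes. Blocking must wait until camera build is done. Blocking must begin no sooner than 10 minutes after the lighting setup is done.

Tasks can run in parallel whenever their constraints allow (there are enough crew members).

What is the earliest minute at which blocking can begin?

178

Set dressing cannot begin until its own release at minute 10. It runs from minute 10 to 10 + 33 = minute 43.
The lighting setup waits on set dressing (finishes minute 43, plus 30-minute gap → minute 73), so it starts at minute 73 and finishes at 73 + 40 = minute 113.
Camera build cannot start until the lighting setup (finishes minute 113); set dressing (finishes minute 43). The controlling bound is minute 113, so camera build finishes at 113 + 65 = minute 178.
Blocking waits on camera build (finishes minute 178); the lighting setup (finishes minute 113, plus 10-minute gap → minute 123). The latest of these is minute 178, which is the earliest blocking can start.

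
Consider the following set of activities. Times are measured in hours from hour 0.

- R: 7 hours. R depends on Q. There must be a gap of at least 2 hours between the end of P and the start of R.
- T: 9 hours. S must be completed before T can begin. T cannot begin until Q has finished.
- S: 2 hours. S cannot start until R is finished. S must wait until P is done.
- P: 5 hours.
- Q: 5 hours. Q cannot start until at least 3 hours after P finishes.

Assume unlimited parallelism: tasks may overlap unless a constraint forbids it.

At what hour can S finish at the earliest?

Nothing blocks P, so it runs from hour 0 to hour 5.
After P (finishes hour 5, plus 3-hour gap → hour 8), Q can start at hour 8 and finishes at hour 13.
R needs all of Q (finishes hour 13); P (finishes hour 5, plus 2-hour gap → hour 7). That puts its earliest start at hour 13; it finishes at 13 + 7 = hour 20.
S has to wait for R (finishes hour 20); P (finishes hour 5). The latest of these is hour 20, so S runs hour 20 to 20 + 2 = hour 22.

22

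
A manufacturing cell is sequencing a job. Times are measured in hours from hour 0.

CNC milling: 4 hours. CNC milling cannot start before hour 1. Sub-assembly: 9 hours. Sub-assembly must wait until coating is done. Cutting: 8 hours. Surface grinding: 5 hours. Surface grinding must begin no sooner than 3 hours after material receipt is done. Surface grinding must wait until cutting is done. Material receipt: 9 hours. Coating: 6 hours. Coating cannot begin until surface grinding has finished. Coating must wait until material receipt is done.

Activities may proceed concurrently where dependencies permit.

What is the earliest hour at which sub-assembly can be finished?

32

Cutting can start immediately at hour 0; it finishes at hour 8.
Material receipt can start immediately at hour 0; it finishes at hour 9.
Surface grinding needs all of material receipt (finishes hour 9, plus 3-hour gap → hour 12); cutting (finishes hour 8). That puts its earliest start at hour 12; it finishes at 12 + 5 = hour 17.
Coating needs all of surface grinding (finishes hour 17); material receipt (finishes hour 9). That puts its earliest start at hour 17; it finishes at 17 + 6 = hour 23.
Sub-assembly waits on coating (finishes hour 23), so it starts at hour 23 and finishes at 23 + 9 = hour 32.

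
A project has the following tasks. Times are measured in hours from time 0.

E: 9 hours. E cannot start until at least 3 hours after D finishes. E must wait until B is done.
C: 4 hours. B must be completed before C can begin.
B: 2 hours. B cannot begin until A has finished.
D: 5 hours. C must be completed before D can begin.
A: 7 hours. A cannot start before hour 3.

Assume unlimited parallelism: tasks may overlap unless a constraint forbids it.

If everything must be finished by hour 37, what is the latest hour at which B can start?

14

Nothing follows E; the deadline of hour 37 is its only limit. It must start by 37 − 9 = hour 28.
D has to be done before E (must start by hour 28, minus 3-hour gap → hour 25). That means finishing by hour 25, i.e. starting by 25 − 5 = hour 20.
C feeds into D (must start by hour 20); so C must finish by hour 20 and therefore start by hour 16.
B has several dependents: C (must start by hour 16); E (must start by hour 28). The earliest of those limits is hour 16, so B must start by 16 − 2 = hour 14.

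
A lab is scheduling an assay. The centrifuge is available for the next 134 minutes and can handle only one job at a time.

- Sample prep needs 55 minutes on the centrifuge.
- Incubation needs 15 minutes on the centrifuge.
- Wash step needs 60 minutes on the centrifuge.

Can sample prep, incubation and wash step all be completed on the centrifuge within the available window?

Yes

Running back to back, the jobs need 55 + 15 + 60 = 130 minutes on the centrifuge.
Since 130 ≤ 134, they fit within the window.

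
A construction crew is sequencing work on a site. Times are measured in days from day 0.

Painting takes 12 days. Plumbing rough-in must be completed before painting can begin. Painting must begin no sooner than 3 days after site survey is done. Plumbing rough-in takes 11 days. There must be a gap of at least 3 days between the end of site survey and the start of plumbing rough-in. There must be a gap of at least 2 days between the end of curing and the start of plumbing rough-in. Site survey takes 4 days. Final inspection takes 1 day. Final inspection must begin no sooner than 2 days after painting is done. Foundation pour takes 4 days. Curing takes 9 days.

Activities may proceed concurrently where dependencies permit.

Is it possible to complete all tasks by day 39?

Curing has no prerequisites, so it starts at day 0 and finishes at day 9.
Foundation pour has no prerequisites, so it starts at day 0 and finishes at day 4.
Site survey can start immediately at day 0; it finishes at day 4.
For plumbing rough-in: site survey (finishes day 4, plus 3-day gap → day 7); curing (finishes day 9, plus 2-day gap → day 11). Taking the maximum gives a start of day 11, and it finishes at 11 + 11 = day 22.
Painting needs all of plumbing rough-in (finishes day 22); site survey (finishes day 4, plus 3-day gap → day 7). That puts its earliest start at day 22; it finishes at 22 + 12 = day 34.
After painting (finishes day 34, plus 2-day gap → day 36), final inspection can start at day 36 and finishes at day 37.
Every task is finished by day 37, which is no later than the deadline of 39, so the schedule is feasible.

Yes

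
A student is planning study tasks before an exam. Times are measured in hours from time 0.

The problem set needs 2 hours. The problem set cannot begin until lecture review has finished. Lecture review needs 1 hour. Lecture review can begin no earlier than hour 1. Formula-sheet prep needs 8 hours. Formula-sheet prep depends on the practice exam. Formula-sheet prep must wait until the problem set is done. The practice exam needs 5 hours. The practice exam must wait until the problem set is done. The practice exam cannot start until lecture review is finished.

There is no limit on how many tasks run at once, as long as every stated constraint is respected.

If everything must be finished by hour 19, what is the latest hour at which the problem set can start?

Nothing follows formula-sheet prep; the deadline of hour 19 is its only limit. It must start by 19 − 8 = hour 11.
The practice exam feeds into formula-sheet prep (must start by hour 11); so the practice exam must finish by hour 11 and therefore start by hour 6.
For the problem set: the practice exam (must start by hour 6); formula-sheet prep (must start by hour 11). The most restrictive is hour 6; with a 2-hour duration, the problem set must start by hour 4.

4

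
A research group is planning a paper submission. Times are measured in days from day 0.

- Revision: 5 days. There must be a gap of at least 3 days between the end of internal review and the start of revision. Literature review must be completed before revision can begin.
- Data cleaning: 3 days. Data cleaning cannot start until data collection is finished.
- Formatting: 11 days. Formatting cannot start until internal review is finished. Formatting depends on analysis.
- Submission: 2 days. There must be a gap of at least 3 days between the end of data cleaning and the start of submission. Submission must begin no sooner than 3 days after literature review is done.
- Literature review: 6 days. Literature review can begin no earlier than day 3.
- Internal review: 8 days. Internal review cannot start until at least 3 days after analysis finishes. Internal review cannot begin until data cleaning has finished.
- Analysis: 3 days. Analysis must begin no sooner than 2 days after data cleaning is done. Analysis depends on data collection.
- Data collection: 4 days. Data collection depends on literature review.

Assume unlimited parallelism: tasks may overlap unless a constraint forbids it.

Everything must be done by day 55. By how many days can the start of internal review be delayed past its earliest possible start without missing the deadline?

12

Literature review waits on its own release at day 3, so it starts at day 3 and finishes at 3 + 6 = day 9.
Data collection cannot begin until literature review (finishes day 9). It runs from day 9 to 9 + 4 = day 13.
Data cleaning cannot begin until data collection (finishes day 13). It runs from day 13 to 13 + 3 = day 16.
Analysis cannot start until data cleaning (finishes day 16, plus 2-day gap → day 18); data collection (finishes day 13). The controlling bound is day 18, so analysis finishes at 18 + 3 = day 21.
Internal review has to wait for analysis (finishes day 21, plus 3-day gap → day 24); data cleaning (finishes day 16). The latest of these is day 24, so internal review runs day 24 to 24 + 8 = day 32.

Working backward from the deadline:
Revision has no dependents, so it just needs to finish by day 55. Starting by 55 − 5 = day 50 achieves that.
Formatting has no dependents, so it just needs to finish by day 55. Starting by 55 − 11 = day 44 achieves that.
Internal review has several dependents: revision (must start by day 50, minus 3-day gap → day 47); formatting (must start by day 44). The earliest of those limits is day 44, so internal review must start by 44 − 8 = day 36.
So internal review can start as early as day 24 and as late as day 36, giving 36 − 24 = 12 days of slack.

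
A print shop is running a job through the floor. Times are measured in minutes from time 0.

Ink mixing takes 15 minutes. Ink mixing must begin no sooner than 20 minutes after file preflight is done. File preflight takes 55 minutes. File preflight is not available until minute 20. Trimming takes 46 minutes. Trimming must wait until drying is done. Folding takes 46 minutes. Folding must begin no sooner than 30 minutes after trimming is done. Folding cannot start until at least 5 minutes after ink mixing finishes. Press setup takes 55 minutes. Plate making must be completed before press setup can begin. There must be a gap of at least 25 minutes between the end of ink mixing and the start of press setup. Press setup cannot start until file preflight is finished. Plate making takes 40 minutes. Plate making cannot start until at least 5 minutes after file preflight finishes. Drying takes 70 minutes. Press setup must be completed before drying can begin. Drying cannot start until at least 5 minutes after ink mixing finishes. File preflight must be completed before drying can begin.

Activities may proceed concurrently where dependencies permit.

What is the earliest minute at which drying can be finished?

File preflight cannot begin until its own release at minute 20. It runs from minute 20 to 20 + 55 = minute 75.
After file preflight (finishes minute 75, plus 20-minute gap → minute 95), ink mixing can start at minute 95 and finishes at minute 110.
After file preflight (finishes minute 75, plus 5-minute gap → minute 80), plate making can start at minute 80 and finishes at minute 120.
Press setup has to wait for plate making (finishes minute 120); ink mixing (finishes minute 110, plus 25-minute gap → minute 135); file preflight (finishes minute 75). The latest of these is minute 135, so press setup runs minute 135 to 135 + 55 = minute 190.
For drying: press setup (finishes minute 190); ink mixing (finishes minute 110, plus 5-minute gap → minute 115); file preflight (finishes minute 75). Taking the maximum gives a start of minute 190, and it finishes at 190 + 70 = minute 260.

260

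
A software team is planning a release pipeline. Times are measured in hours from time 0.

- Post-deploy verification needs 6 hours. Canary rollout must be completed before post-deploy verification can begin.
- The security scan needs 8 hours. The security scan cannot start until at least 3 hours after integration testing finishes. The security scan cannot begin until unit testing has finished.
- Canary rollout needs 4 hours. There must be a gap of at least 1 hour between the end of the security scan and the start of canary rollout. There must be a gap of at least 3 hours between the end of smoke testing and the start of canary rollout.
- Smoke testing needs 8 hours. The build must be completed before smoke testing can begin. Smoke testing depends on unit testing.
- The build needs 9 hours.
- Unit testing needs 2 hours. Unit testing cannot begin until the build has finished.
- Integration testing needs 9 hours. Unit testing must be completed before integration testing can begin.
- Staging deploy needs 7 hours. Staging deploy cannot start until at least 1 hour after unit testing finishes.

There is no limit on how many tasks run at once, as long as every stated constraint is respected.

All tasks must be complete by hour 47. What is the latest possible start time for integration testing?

Post-deploy verification has no dependents, so it just needs to finish by hour 47. Starting by 47 − 6 = hour 41 achieves that.
Since post-deploy verification (must start by hour 41) depends on it, canary rollout must finish by hour 41. Backing off its 4-hour duration gives a latest start of hour 37.
Since canary rollout (must start by hour 37, minus 1-hour gap → hour 36) depends on it, the security scan must finish by hour 36. Backing off its 8-hour duration gives a latest start of hour 28.
Integration testing must finish before the security scan (must start by hour 28, minus 3-hour gap → hour 25). With a 9-hour duration, integration testing must start by 25 − 9 = hour 16.

16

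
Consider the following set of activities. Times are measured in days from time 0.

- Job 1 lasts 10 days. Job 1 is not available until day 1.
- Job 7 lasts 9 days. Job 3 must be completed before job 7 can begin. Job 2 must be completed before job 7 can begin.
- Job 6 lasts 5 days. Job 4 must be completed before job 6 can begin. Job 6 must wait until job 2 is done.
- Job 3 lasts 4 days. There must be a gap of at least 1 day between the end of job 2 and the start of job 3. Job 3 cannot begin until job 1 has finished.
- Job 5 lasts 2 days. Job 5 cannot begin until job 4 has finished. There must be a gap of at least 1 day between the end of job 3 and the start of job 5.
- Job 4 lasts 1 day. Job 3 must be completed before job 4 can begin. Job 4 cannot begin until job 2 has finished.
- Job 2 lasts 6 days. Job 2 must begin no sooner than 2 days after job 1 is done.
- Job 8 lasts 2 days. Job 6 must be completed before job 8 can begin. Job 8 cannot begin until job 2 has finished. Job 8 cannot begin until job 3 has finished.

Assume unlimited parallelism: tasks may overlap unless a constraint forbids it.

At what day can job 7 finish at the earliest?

33

Job 1 waits on its own release at day 1, so it starts at day 1 and finishes at 1 + 10 = day 11.
Job 2 cannot begin until job 1 (finishes day 11, plus 2-day gap → day 13). It runs from day 13 to 13 + 6 = day 19.
Job 3 cannot start until job 2 (finishes day 19, plus 1-day gap → day 20); job 1 (finishes day 11). The controlling bound is day 20, so job 3 finishes at 20 + 4 = day 24.
For job 7: job 3 (finishes day 24); job 2 (finishes day 19). Taking the maximum gives a start of day 24, and it finishes at 24 + 9 = day 33.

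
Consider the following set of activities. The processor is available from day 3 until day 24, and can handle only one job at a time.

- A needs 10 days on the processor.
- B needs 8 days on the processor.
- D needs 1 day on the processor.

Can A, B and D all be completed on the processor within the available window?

The processor window is 24 − 3 = 21 days.
Running back to back, the jobs need 10 + 8 + 1 = 19 days on the processor.
Since 19 ≤ 21, they fit within the window.

Yes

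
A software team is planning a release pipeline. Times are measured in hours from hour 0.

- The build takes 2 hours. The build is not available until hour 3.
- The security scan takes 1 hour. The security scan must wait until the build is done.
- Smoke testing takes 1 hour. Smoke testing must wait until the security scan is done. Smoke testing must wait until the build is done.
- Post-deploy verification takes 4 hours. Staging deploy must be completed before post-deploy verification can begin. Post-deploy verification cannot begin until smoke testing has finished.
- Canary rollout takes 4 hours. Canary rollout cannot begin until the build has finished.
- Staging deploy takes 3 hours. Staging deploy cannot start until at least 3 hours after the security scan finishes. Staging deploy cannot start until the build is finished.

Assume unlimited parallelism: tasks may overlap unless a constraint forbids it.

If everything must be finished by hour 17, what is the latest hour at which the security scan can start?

Nothing follows post-deploy verification; the deadline of hour 17 is its only limit. It must start by 17 − 4 = hour 13.
Staging deploy must finish before post-deploy verification (must start by hour 13). With a 3-hour duration, staging deploy must start by 13 − 3 = hour 10.
Smoke testing must finish before post-deploy verification (must start by hour 13). With a 1-hour duration, smoke testing must start by 13 − 1 = hour 12.
The security scan feeds staging deploy (must start by hour 10, minus 3-hour gap → hour 7); smoke testing (must start by hour 12). Taking the minimum, the security scan must finish by hour 7 and start by 7 − 1 = hour 6.

6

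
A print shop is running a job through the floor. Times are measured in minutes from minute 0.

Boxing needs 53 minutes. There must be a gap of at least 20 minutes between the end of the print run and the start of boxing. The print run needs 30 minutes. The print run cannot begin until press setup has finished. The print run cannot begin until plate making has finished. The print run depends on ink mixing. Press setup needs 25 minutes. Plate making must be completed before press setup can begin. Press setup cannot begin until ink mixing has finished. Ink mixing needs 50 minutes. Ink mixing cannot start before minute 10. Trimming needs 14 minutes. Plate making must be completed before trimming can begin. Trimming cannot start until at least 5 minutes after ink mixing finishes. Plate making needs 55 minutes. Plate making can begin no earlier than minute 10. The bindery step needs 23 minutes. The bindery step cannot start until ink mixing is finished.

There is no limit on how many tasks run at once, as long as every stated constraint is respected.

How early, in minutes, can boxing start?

140

After its own release at minute 10, ink mixing can start at minute 10 and finishes at minute 60.
Plate making cannot begin until its own release at minute 10. It runs from minute 10 to 10 + 55 = minute 65.
Press setup cannot start until plate making (finishes minute 65); ink mixing (finishes minute 60). The controlling bound is minute 65, so press setup finishes at 65 + 25 = minute 90.
The print run needs all of press setup (finishes minute 90); plate making (finishes minute 65); ink mixing (finishes minute 60). That puts its earliest start at minute 90; it finishes at 90 + 30 = minute 120.
Boxing waits on the print run (finishes minute 120, plus 20-minute gap → minute 140), so the earliest it can start is minute 140.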